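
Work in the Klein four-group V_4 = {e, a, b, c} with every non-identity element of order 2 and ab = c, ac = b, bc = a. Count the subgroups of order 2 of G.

|G| = 4 and 2 | 4, so subgroups of order 2 are possible by Lagrange.
The subgroups of order 2 are: {e, a}; {e, b}; {e, c}.
So G has 3 subgroups of order 2.

3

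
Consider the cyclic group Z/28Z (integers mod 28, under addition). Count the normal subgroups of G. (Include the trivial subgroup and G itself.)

G is abelian, so every subgroup is normal.
G has 6 subgroups in total, hence 6 normal subgroups.

6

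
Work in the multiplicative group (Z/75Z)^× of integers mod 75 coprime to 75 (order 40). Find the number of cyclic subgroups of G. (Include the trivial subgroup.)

12

Each element a generates a cyclic subgroup ⟨a⟩; distinct elements may generate the same one (a cyclic group of order d has φ(d) generators).
Cyclic subgroups by order — order 1: 1; order 2: 3; order 4: 2; order 5: 1; order 10: 3; order 20: 2.
Total: 12.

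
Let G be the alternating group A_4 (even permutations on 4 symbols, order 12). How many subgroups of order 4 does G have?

|G| = 12 and 4 | 12, so subgroups of order 4 are possible by Lagrange.
The subgroups of order 4 are: {e, (1 2)(3 4), (1 3)(2 4), (1 4)(2 3)}.
So G has 1 subgroup of order 4.

1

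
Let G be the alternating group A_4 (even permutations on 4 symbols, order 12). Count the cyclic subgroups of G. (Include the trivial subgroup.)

8

A cyclic subgroup of order d is generated by each of its φ(d) elements of order d, so the cyclic subgroups of order d number (#elements of order d)/φ(d).
Cyclic subgroups by order — order 1: 1; order 2: 3; order 3: 4.
Total: 8.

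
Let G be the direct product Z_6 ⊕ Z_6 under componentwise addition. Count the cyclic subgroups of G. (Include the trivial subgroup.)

20

A cyclic subgroup of order d is generated by each of its φ(d) elements of order d, so the cyclic subgroups of order d number (#elements of order d)/φ(d).
Cyclic subgroups by order — order 1: 1; order 2: 3; order 3: 4; order 6: 12.
Total: 20.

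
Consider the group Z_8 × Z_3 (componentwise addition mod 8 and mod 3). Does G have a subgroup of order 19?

No

19 does not divide |G| = 24, so by Lagrange no subgroup of order 19 exists.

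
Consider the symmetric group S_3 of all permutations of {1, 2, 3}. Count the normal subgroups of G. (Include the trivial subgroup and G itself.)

3

G has 6 subgroups. Checking conjugation-invariance by order — order 1: 1/1 normal; order 2: 0/3 normal; order 3: 1/1 normal; order 6: 1/1 normal.
Total normal subgroups: 3.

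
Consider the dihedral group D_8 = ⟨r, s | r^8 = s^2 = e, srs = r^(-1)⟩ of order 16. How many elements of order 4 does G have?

2

The elements of order 4 are: r^2, r^6.
That's 2.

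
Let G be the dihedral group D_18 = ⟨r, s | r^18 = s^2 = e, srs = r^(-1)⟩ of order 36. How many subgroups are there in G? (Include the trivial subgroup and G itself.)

|G| = 36, so by Lagrange every subgroup order divides 36. Divisors: 1, 2, 3, 4, 6, 9, 12, 18, 36.
Subgroups by order — order 1: 1; order 2: 19; order 3: 1; order 4: 9; order 6: 7; order 9: 1; order 12: 3; order 18: 3; order 36: 1.
Total: 1 + 19 + 1 + 9 + 7 + 1 + 3 + 3 + 1 = 45.

45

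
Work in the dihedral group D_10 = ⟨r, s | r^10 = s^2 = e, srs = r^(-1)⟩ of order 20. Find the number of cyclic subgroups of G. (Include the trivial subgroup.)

14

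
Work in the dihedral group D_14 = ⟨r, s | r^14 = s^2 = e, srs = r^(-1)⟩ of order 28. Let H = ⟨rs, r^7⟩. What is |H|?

4

|⟨rs⟩| = 2 and |⟨r^7⟩| = 2, so |H| is a multiple of lcm(2, 2) = 2 and divides |G| = 28.
Closing under the operation: H = {e, r^7, rs, r^8s}, so |H| = 4.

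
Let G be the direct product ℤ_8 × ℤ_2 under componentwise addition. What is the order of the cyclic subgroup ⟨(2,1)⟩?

4

The order of (2,1) in Z_8 × Z_2 is lcm(ord(2) in Z_8, ord(1) in Z_2).
ord(2) = 4 and ord(1) = 2, so |⟨(2,1)⟩| = lcm(4, 2) = 4.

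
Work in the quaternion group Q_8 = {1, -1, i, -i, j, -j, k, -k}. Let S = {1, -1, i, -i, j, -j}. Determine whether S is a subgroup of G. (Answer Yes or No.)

No

|S| = 6 does not divide |G| = 8, so by Lagrange S is not a subgroup.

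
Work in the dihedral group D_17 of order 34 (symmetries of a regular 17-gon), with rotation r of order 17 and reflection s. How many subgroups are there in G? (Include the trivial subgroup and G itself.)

|G| = 34, so by Lagrange every subgroup order divides 34. Divisors: 1, 2, 17, 34.
Subgroups by order — order 1: 1; order 2: 17; order 17: 1; order 34: 1.
Total: 1 + 17 + 1 + 1 = 20.

20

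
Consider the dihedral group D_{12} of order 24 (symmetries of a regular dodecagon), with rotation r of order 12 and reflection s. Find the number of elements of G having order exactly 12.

The elements of order 12 are: r, r^5, r^7, r^11.
That's 4.

4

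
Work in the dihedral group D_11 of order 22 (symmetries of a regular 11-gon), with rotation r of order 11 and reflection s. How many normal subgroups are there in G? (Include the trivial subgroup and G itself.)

3

G has 14 subgroups. Checking conjugation-invariance by order — order 1: 1/1 normal; order 2: 0/11 normal; order 11: 1/1 normal; order 22: 1/1 normal.
Total normal subgroups: 3.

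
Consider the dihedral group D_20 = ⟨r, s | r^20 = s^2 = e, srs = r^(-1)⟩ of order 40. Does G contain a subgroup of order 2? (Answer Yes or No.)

2 | 40. A subgroup of order 2 is {e, r^10}.

Yes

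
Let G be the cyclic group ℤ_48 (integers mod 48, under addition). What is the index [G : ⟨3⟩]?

3

|⟨3⟩| = 16 and |G| = 48.
By Lagrange, [G : H] = |G|/|H| = 48/16 = 3.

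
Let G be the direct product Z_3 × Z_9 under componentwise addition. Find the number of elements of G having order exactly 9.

18

An element (a,b) has order lcm(ord(a), ord(b)); count pairs with lcm equal to 9.
Enumerating gives 18 such elements.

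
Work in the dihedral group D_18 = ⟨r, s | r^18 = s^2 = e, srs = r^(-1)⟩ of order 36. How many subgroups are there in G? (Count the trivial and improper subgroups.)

|G| = 36, so by Lagrange every subgroup order divides 36. Divisors: 1, 2, 3, 4, 6, 9, 12, 18, 36.
Subgroups by order — order 1: 1; order 2: 19; order 3: 1; order 4: 9; order 6: 7; order 9: 1; order 12: 3; order 18: 3; order 36: 1.
Total: 1 + 19 + 1 + 9 + 7 + 1 + 3 + 3 + 1 = 45.

45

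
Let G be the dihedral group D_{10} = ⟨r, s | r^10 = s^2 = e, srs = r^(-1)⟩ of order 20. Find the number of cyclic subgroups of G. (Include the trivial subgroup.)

14

Group the elements of G by the cyclic subgroup they generate; each cyclic subgroup of order d accounts for φ(d) elements.
Cyclic subgroups by order — order 1: 1; order 2: 11; order 5: 1; order 10: 1.
Total: 14.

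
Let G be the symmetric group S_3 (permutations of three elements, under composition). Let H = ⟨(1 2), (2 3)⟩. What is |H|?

|⟨(1 2)⟩| = 2 and |⟨(2 3)⟩| = 2, so |H| is a multiple of lcm(2, 2) = 2 and divides |G| = 6.
Closing {(1 2), (2 3)} under the group operation gives all of G, so |H| = 6.

6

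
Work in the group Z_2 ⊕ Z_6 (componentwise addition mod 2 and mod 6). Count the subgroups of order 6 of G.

3

|G| = 12 and 6 | 12, so subgroups of order 6 are possible by Lagrange.
The subgroups of order 6 are: {(0,0), (0,1), (0,2), (0,3), (0,4), (0,5)}; {(0,0), (0,2), (0,4), (1,0), (1,2), (1,4)}; {(0,0), (0,2), (0,4), (1,1), (1,3), (1,5)}.
So G has 3 subgroups of order 6.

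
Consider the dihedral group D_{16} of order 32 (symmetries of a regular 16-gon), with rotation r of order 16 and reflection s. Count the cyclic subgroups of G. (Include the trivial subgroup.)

Each element a generates a cyclic subgroup ⟨a⟩; distinct elements may generate the same one (a cyclic group of order d has φ(d) generators).
Cyclic subgroups by order — order 1: 1; order 2: 17; order 4: 1; order 8: 1; order 16: 1.
Total: 21.

21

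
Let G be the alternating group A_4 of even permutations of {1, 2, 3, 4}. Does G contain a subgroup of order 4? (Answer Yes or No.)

Yes

4 | 12. A subgroup of order 4 is {e, (1 2)(3 4), (1 3)(2 4), (1 4)(2 3)}.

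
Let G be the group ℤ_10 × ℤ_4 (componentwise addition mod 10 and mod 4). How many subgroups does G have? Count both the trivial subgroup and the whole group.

|G| = 40, so by Lagrange every subgroup order divides 40. Divisors: 1, 2, 4, 5, 8, 10, 20, 40.
Subgroups by order — order 1: 1; order 2: 3; order 4: 3; order 5: 1; order 8: 1; order 10: 3; order 20: 3; order 40: 1.
Total: 1 + 3 + 3 + 1 + 1 + 3 + 3 + 1 = 16.

16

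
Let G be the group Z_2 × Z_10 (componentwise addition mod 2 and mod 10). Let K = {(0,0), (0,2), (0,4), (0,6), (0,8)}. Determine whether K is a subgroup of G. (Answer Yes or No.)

Yes

|K| = 5 divides |G| = 20, consistent with Lagrange.
K contains the identity, every element's inverse is in K, and K is closed under +: it is a subgroup.
In fact K = ⟨(0,2)⟩.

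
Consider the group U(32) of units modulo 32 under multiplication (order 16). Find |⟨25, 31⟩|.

8

|⟨25⟩| = 4 and |⟨31⟩| = 2, so |H| is a multiple of lcm(4, 2) = 4 and divides |G| = 16.
Closing under the operation: H = {1, 7, 9, 15, 17, 23, 25, 31}, so |H| = 8.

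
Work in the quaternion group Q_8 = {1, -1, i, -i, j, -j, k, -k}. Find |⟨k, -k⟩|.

4

|⟨k⟩| = 4 and |⟨-k⟩| = 4, so |H| is a multiple of lcm(4, 4) = 4 and divides |G| = 8.
Closing under the operation: H = {1, -1, k, -k}, so |H| = 4.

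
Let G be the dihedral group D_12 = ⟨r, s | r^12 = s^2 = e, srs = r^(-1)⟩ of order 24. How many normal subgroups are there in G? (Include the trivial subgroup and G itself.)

G has 34 subgroups. Checking conjugation-invariance by order — order 1: 1/1 normal; order 2: 1/13 normal; order 3: 1/1 normal; order 4: 1/7 normal; order 6: 1/5 normal; order 8: 0/3 normal; order 12: 3/3 normal; order 24: 1/1 normal.
Total normal subgroups: 9.

9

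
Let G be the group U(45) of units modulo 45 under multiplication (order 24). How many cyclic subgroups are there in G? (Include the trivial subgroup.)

12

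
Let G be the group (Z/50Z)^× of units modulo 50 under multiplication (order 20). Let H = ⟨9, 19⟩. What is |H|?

|⟨9⟩| = 10 and |⟨19⟩| = 10, so |H| is a multiple of lcm(10, 10) = 10 and divides |G| = 20.
Closing under the operation: H = {1, 9, 11, 19, 21, 29, 31, 39, 41, 49}, so |H| = 10.

10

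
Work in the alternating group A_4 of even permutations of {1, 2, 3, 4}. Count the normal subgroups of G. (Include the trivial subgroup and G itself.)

G has 10 subgroups. Checking conjugation-invariance by order — order 1: 1/1 normal; order 2: 0/3 normal; order 3: 0/4 normal; order 4: 1/1 normal; order 12: 1/1 normal.
Total normal subgroups: 3.

3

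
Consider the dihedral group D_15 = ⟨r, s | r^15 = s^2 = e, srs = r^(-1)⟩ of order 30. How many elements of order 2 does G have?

15

Enumerating element orders in G gives 15 elements of order 2.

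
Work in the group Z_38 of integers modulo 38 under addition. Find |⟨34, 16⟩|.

|⟨34⟩| = 19 and |⟨16⟩| = 19, so |H| is a multiple of lcm(19, 19) = 19 and divides |G| = 38.
Closing under the operation: H = {0, 2, 4, 6, 8, 10, 12, 14, 16, 18, 20, 22, 24, 26, 28, 30, 32, 34, 36}, so |H| = 19.

19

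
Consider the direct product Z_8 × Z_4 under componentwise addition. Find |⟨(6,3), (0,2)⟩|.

8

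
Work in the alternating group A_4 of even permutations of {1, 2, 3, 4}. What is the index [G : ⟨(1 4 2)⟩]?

|⟨(1 4 2)⟩| = 3 and |G| = 12.
By Lagrange, [G : H] = |G|/|H| = 12/3 = 4.

4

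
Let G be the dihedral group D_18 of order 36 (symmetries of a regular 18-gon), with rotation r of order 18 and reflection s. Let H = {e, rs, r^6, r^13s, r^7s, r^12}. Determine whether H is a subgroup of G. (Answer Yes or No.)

Yes

|H| = 6 divides |G| = 36, consistent with Lagrange.
H contains the identity, every element's inverse is in H, and H is closed under ·: it is a subgroup.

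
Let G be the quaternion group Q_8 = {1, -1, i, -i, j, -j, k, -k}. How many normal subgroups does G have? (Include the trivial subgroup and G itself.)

6

G has 6 subgroups. Checking conjugation-invariance by order — order 1: 1/1 normal; order 2: 1/1 normal; order 4: 3/3 normal; order 8: 1/1 normal.
Total normal subgroups: 6.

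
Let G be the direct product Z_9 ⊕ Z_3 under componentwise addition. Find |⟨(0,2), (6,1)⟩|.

|⟨(0,2)⟩| = 3 and |⟨(6,1)⟩| = 3, so |H| is a multiple of lcm(3, 3) = 3 and divides |G| = 27.
Closing under the operation: H = {(0,0), (0,1), (0,2), (3,0), (3,1), (3,2), (6,0), (6,1), (6,2)}, so |H| = 9.

9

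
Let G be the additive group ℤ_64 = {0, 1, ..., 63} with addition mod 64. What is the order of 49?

In ℤ_64, the order of an element a is n/gcd(a, n).
gcd(49, 64) = 1, so |⟨49⟩| = 64/1 = 64.

64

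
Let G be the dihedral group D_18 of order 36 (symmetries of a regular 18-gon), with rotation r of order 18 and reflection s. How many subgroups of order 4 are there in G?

|G| = 36 and 4 | 36, so subgroups of order 4 are possible by Lagrange.
The subgroups of order 4 are: {e, r^9, rs, r^10s}; {e, r^9, r^2s, r^11s}; {e, r^9, r^3s, r^12s}; {e, r^9, r^4s, r^13s}; … (9 in all).
So G has 9 subgroups of order 4.

9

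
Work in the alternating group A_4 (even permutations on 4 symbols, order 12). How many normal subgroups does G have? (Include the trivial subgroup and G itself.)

3

G has 10 subgroups. Checking conjugation-invariance by order — order 1: 1/1 normal; order 2: 0/3 normal; order 3: 0/4 normal; order 4: 1/1 normal; order 12: 1/1 normal.
Total normal subgroups: 3.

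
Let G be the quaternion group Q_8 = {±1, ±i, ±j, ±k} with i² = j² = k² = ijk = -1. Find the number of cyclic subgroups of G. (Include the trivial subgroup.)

Group the elements of G by the cyclic subgroup they generate; each cyclic subgroup of order d accounts for φ(d) elements.
Cyclic subgroups by order — order 1: 1; order 2: 1; order 4: 3.
Total: 5.

5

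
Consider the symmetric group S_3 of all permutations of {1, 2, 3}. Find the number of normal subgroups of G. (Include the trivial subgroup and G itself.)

G has 6 subgroups. Checking conjugation-invariance by order — order 1: 1/1 normal; order 2: 0/3 normal; order 3: 1/1 normal; order 6: 1/1 normal.
Total normal subgroups: 3.

3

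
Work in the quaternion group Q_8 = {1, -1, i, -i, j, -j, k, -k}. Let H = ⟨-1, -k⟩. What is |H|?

|⟨-1⟩| = 2 and |⟨-k⟩| = 4, so |H| is a multiple of lcm(2, 4) = 4 and divides |G| = 8.
Closing under the operation: H = {1, -1, k, -k}, so |H| = 4.

4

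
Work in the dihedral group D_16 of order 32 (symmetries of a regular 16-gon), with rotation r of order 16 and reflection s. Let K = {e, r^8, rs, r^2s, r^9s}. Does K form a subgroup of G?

|K| = 5 does not divide |G| = 32, so by Lagrange K is not a subgroup.

No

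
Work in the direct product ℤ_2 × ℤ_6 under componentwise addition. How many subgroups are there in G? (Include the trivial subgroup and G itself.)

|G| = 12, so by Lagrange every subgroup order divides 12. Divisors: 1, 2, 3, 4, 6, 12.
Subgroups by order — order 1: 1; order 2: 3; order 3: 1; order 4: 1; order 6: 3; order 12: 1.
Total: 1 + 3 + 1 + 1 + 3 + 1 = 10.

10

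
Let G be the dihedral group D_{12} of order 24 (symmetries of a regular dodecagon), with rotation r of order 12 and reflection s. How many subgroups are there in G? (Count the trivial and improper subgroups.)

|G| = 24, so by Lagrange every subgroup order divides 24. Divisors: 1, 2, 3, 4, 6, 8, 12, 24.
Subgroups by order — order 1: 1; order 2: 13; order 3: 1; order 4: 7; order 6: 5; order 8: 3; order 12: 3; order 24: 1.
Total: 1 + 13 + 1 + 7 + 5 + 3 + 3 + 1 = 34.

34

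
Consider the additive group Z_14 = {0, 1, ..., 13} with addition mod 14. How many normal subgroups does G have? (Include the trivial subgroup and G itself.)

4

G is abelian, so every subgroup is normal.
G has 4 subgroups in total, hence 4 normal subgroups.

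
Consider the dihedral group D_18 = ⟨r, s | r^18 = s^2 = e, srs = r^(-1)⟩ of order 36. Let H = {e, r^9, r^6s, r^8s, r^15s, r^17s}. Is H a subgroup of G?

No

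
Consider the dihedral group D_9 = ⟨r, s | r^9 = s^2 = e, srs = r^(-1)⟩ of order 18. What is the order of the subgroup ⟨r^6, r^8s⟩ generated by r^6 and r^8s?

6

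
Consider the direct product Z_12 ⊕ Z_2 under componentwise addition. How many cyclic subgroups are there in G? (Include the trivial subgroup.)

12

A cyclic subgroup of order d is generated by each of its φ(d) elements of order d, so the cyclic subgroups of order d number (#elements of order d)/φ(d).
Cyclic subgroups by order — order 1: 1; order 2: 3; order 3: 1; order 4: 2; order 6: 3; order 12: 2.
Total: 12.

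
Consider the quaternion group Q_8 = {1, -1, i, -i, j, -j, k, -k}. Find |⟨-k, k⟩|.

4

|⟨-k⟩| = 4 and |⟨k⟩| = 4, so |H| is a multiple of lcm(4, 4) = 4 and divides |G| = 8.
Closing under the operation: H = {1, -1, k, -k}, so |H| = 4.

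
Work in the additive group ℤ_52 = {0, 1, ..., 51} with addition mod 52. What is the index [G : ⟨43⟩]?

|⟨43⟩| = 52 and |G| = 52.
By Lagrange, [G : H] = |G|/|H| = 52/52 = 1.

1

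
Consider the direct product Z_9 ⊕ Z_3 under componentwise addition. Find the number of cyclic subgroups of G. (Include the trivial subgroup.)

8

A cyclic subgroup of order d is generated by each of its φ(d) elements of order d, so the cyclic subgroups of order d number (#elements of order d)/φ(d).
Cyclic subgroups by order — order 1: 1; order 3: 4; order 9: 3.
Total: 8.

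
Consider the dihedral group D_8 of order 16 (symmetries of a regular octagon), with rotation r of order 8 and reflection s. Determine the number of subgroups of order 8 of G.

3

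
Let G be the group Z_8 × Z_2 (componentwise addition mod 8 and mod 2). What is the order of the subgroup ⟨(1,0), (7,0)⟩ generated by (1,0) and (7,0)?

|⟨(1,0)⟩| = 8 and |⟨(7,0)⟩| = 8, so |H| is a multiple of lcm(8, 8) = 8 and divides |G| = 16.
Closing under the operation: H = {(0,0), (1,0), (2,0), (3,0), (4,0), (5,0), (6,0), (7,0)}, so |H| = 8.

8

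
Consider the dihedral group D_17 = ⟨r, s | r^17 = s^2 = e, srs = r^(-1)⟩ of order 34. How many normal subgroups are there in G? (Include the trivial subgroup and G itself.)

3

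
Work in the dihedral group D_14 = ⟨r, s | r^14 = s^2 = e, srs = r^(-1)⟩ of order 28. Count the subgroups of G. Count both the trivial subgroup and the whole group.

|G| = 28, so by Lagrange every subgroup order divides 28. Divisors: 1, 2, 4, 7, 14, 28.
Subgroups by order — order 1: 1; order 2: 15; order 4: 7; order 7: 1; order 14: 3; order 28: 1.
Total: 1 + 15 + 7 + 1 + 3 + 1 = 28.

28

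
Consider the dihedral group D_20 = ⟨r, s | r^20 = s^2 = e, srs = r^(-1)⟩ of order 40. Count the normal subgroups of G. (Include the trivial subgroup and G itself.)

G has 48 subgroups. Checking conjugation-invariance by order — order 1: 1/1 normal; order 2: 1/21 normal; order 4: 1/11 normal; order 5: 1/1 normal; order 8: 0/5 normal; order 10: 1/5 normal; order 20: 3/3 normal; order 40: 1/1 normal.
Total normal subgroups: 9.

9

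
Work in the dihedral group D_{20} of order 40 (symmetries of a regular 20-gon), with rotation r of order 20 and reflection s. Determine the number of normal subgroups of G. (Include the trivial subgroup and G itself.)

9

G has 48 subgroups. Checking conjugation-invariance by order — order 1: 1/1 normal; order 2: 1/21 normal; order 4: 1/11 normal; order 5: 1/1 normal; order 8: 0/5 normal; order 10: 1/5 normal; order 20: 3/3 normal; order 40: 1/1 normal.
Total normal subgroups: 9.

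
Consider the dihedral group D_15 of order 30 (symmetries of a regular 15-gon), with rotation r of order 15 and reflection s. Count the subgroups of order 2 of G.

|G| = 30 and 2 | 30, so subgroups of order 2 are possible by Lagrange.
The subgroups of order 2 are: {e, r^10s}; {e, r^11s}; {e, r^12s}; {e, r^13s}; … (15 in all).
So G has 15 subgroups of order 2.

15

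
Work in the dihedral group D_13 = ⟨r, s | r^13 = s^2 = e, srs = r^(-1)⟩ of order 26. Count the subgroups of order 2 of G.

|G| = 26 and 2 | 26, so subgroups of order 2 are possible by Lagrange.
The subgroups of order 2 are: {e, r^10s}; {e, r^11s}; {e, r^12s}; {e, r^2s}; … (13 in all).
So G has 13 subgroups of order 2.

13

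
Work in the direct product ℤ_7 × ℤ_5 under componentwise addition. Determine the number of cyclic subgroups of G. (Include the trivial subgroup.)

Each element a generates a cyclic subgroup ⟨a⟩; distinct elements may generate the same one (a cyclic group of order d has φ(d) generators).
Cyclic subgroups by order — order 1: 1; order 5: 1; order 7: 1; order 35: 1.
Total: 4.

4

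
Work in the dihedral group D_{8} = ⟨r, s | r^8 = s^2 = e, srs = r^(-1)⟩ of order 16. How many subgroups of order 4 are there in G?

5

|G| = 16 and 4 | 16, so subgroups of order 4 are possible by Lagrange.
The subgroups of order 4 are: {e, r^2, r^4, r^6}; {e, r^4, r^2s, r^6s}; {e, r^4, r^3s, r^7s}; {e, r^4, s, r^4s}; … (5 in all).
So G has 5 subgroups of order 4.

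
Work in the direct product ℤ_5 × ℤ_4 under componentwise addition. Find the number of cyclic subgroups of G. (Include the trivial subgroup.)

6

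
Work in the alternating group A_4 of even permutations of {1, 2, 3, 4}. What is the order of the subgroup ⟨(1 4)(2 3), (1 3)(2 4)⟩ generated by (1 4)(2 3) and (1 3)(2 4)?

|⟨(1 4)(2 3)⟩| = 2 and |⟨(1 3)(2 4)⟩| = 2, so |H| is a multiple of lcm(2, 2) = 2 and divides |G| = 12.
Closing under the operation: H = {e, (1 2)(3 4), (1 3)(2 4), (1 4)(2 3)}, so |H| = 4.

4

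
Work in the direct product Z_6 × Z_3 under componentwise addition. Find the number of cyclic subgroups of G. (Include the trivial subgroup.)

10

Each element a generates a cyclic subgroup ⟨a⟩; distinct elements may generate the same one (a cyclic group of order d has φ(d) generators).
Cyclic subgroups by order — order 1: 1; order 2: 1; order 3: 4; order 6: 4.
Total: 10.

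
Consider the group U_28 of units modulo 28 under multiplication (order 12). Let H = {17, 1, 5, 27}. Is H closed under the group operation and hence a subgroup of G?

Closure fails: 17 · 17 = 9 ∉ H. So H is not a subgroup.

No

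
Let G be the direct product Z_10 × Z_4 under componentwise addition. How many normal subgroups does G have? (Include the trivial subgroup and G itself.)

16

G is abelian, so every subgroup is normal.
G has 16 subgroups in total, hence 16 normal subgroups.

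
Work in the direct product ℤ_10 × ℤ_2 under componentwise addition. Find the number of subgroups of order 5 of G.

1

|G| = 20 and 5 | 20, so subgroups of order 5 are possible by Lagrange.
The subgroups of order 5 are: {(0,0), (2,0), (4,0), (6,0), (8,0)}.
So G has 1 subgroup of order 5.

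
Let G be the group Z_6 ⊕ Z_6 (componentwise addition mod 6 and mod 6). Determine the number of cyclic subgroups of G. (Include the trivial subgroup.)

20

A cyclic subgroup of order d is generated by each of its φ(d) elements of order d, so the cyclic subgroups of order d number (#elements of order d)/φ(d).
Cyclic subgroups by order — order 1: 1; order 2: 3; order 3: 4; order 6: 12.
Total: 20.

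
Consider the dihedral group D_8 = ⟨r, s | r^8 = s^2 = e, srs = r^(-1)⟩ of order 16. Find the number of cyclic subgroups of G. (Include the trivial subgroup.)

12

A cyclic subgroup of order d is generated by each of its φ(d) elements of order d, so the cyclic subgroups of order d number (#elements of order d)/φ(d).
Cyclic subgroups by order — order 1: 1; order 2: 9; order 4: 1; order 8: 1.
Total: 12.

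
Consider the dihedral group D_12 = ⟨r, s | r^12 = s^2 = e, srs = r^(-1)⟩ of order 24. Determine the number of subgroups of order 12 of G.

3

|G| = 24 and 12 | 24, so subgroups of order 12 are possible by Lagrange.
The subgroups of order 12 are: {e, r, r^2, r^3, r^4, r^5, r^6, r^7, r^8, r^9, r^10, r^11}; {e, r^2, r^4, r^6, r^8, r^10, s, r^2s, r^4s, r^6s, r^8s, r^10s}; {e, r^2, r^4, r^6, r^8, r^10, rs, r^3s, r^5s, r^7s, r^9s, r^11s}.
So G has 3 subgroups of order 12.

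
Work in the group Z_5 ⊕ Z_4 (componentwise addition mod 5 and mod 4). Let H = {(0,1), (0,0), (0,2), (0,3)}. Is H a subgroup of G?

|H| = 4 divides |G| = 20, consistent with Lagrange.
H contains the identity, every element's inverse is in H, and H is closed under +: it is a subgroup.
In fact H = ⟨(0,1)⟩.

Yes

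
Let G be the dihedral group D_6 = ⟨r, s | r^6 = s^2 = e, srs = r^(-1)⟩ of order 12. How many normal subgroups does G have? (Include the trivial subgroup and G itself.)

7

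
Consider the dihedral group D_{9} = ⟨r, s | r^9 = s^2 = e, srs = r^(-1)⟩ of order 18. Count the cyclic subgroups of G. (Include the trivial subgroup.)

12

Group the elements of G by the cyclic subgroup they generate; each cyclic subgroup of order d accounts for φ(d) elements.
Cyclic subgroups by order — order 1: 1; order 2: 9; order 3: 1; order 9: 1.
Total: 12.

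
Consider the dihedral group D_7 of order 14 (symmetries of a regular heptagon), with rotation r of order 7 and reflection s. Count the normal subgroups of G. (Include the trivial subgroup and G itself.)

G has 10 subgroups. Checking conjugation-invariance by order — order 1: 1/1 normal; order 2: 0/7 normal; order 7: 1/1 normal; order 14: 1/1 normal.
Total normal subgroups: 3.

3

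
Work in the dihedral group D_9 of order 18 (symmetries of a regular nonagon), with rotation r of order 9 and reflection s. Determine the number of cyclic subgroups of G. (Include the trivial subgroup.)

Group the elements of G by the cyclic subgroup they generate; each cyclic subgroup of order d accounts for φ(d) elements.
Cyclic subgroups by order — order 1: 1; order 2: 9; order 3: 1; order 9: 1.
Total: 12.

12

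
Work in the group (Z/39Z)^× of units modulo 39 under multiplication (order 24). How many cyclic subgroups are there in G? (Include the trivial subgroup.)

12

Each element a generates a cyclic subgroup ⟨a⟩; distinct elements may generate the same one (a cyclic group of order d has φ(d) generators).
Cyclic subgroups by order — order 1: 1; order 2: 3; order 3: 1; order 4: 2; order 6: 3; order 12: 2.
Total: 12.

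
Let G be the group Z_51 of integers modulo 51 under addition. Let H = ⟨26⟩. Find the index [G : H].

1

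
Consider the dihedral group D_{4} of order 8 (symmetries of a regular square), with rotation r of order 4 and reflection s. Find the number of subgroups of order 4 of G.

|G| = 8 and 4 | 8, so subgroups of order 4 are possible by Lagrange.
The subgroups of order 4 are: {e, r, r^2, r^3}; {e, r^2, s, r^2s}; {e, r^2, rs, r^3s}.
So G has 3 subgroups of order 4.

3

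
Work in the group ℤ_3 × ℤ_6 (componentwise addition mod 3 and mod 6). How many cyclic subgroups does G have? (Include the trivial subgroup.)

Group the elements of G by the cyclic subgroup they generate; each cyclic subgroup of order d accounts for φ(d) elements.
Cyclic subgroups by order — order 1: 1; order 2: 1; order 3: 4; order 6: 4.
Total: 10.

10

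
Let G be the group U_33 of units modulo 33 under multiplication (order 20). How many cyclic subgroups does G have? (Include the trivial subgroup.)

A cyclic subgroup of order d is generated by each of its φ(d) elements of order d, so the cyclic subgroups of order d number (#elements of order d)/φ(d).
Cyclic subgroups by order — order 1: 1; order 2: 3; order 5: 1; order 10: 3.
Total: 8.

8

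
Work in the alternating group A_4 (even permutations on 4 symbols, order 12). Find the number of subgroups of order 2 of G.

|G| = 12 and 2 | 12, so subgroups of order 2 are possible by Lagrange.
The subgroups of order 2 are: {e, (1 2)(3 4)}; {e, (1 3)(2 4)}; {e, (1 4)(2 3)}.
So G has 3 subgroups of order 2.

3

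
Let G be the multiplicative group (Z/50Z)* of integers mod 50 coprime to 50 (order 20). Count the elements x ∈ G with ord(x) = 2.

The elements of order 2 are: 49.
That's 1.

1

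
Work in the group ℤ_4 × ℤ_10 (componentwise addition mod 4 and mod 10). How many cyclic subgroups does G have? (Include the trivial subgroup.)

12

Group the elements of G by the cyclic subgroup they generate; each cyclic subgroup of order d accounts for φ(d) elements.
Cyclic subgroups by order — order 1: 1; order 2: 3; order 4: 2; order 5: 1; order 10: 3; order 20: 2.
Total: 12.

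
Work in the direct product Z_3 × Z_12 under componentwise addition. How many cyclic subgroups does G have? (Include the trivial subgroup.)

Each element a generates a cyclic subgroup ⟨a⟩; distinct elements may generate the same one (a cyclic group of order d has φ(d) generators).
Cyclic subgroups by order — order 1: 1; order 2: 1; order 3: 4; order 4: 1; order 6: 4; order 12: 4.
Total: 15.

15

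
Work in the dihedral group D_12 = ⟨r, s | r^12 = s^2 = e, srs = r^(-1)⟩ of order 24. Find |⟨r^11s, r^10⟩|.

12

|⟨r^11s⟩| = 2 and |⟨r^10⟩| = 6, so |H| is a multiple of lcm(2, 6) = 6 and divides |G| = 24.
Closing under the operation: H = {e, r^2, r^4, r^6, r^8, r^10, rs, r^3s, r^5s, r^7s, r^9s, r^11s}, so |H| = 12.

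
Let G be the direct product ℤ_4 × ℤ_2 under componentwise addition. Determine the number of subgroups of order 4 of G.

3

|G| = 8 and 4 | 8, so subgroups of order 4 are possible by Lagrange.
The subgroups of order 4 are: {(0,0), (0,1), (2,0), (2,1)}; {(0,0), (1,0), (2,0), (3,0)}; {(0,0), (1,1), (2,0), (3,1)}.
So G has 3 subgroups of order 4.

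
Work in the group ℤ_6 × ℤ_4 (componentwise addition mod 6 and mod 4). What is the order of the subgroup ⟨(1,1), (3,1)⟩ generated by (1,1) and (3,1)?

12

|⟨(1,1)⟩| = 12 and |⟨(3,1)⟩| = 4, so |H| is a multiple of lcm(12, 4) = 12 and divides |G| = 24.
Closing under the operation: H = {(0,0), (0,2), (1,1), (1,3), (2,0), (2,2), (3,1), (3,3), (4,0), (4,2), (5,1), (5,3)}, so |H| = 12.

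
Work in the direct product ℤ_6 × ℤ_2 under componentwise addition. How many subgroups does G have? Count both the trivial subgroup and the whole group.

10

|G| = 12, so by Lagrange every subgroup order divides 12. Divisors: 1, 2, 3, 4, 6, 12.
Subgroups by order — order 1: 1; order 2: 3; order 3: 1; order 4: 1; order 6: 3; order 12: 1.
Total: 1 + 3 + 1 + 1 + 3 + 1 = 10.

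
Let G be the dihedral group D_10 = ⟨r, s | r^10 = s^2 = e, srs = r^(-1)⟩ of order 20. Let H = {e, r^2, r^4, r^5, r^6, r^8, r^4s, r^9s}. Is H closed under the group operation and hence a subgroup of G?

No

|H| = 8 does not divide |G| = 20, so by Lagrange H is not a subgroup.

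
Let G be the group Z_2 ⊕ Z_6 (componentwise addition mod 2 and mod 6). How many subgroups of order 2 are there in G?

|G| = 12 and 2 | 12, so subgroups of order 2 are possible by Lagrange.
The subgroups of order 2 are: {(0,0), (0,3)}; {(0,0), (1,0)}; {(0,0), (1,3)}.
So G has 3 subgroups of order 2.

3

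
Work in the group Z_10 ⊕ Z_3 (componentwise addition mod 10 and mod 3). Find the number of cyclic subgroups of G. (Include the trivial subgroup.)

8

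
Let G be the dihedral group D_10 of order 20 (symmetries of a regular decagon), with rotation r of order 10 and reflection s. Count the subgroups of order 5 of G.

|G| = 20 and 5 | 20, so subgroups of order 5 are possible by Lagrange.
The subgroups of order 5 are: {e, r^2, r^4, r^6, r^8}.
So G has 1 subgroup of order 5.

1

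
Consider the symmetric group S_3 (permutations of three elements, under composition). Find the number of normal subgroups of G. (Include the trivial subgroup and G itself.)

3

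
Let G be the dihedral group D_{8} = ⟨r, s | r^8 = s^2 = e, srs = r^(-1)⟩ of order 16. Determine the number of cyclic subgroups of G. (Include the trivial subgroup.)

A cyclic subgroup of order d is generated by each of its φ(d) elements of order d, so the cyclic subgroups of order d number (#elements of order d)/φ(d).
Cyclic subgroups by order — order 1: 1; order 2: 9; order 4: 1; order 8: 1.
Total: 12.

12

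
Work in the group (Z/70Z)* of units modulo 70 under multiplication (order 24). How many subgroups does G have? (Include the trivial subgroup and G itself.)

16

|G| = 24, so by Lagrange every subgroup order divides 24. Divisors: 1, 2, 3, 4, 6, 8, 12, 24.
Subgroups by order — order 1: 1; order 2: 3; order 3: 1; order 4: 3; order 6: 3; order 8: 1; order 12: 3; order 24: 1.
Total: 1 + 3 + 1 + 3 + 3 + 1 + 3 + 1 = 16.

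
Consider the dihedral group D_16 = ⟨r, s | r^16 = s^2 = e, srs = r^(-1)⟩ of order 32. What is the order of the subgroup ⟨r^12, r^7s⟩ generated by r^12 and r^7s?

8

|⟨r^12⟩| = 4 and |⟨r^7s⟩| = 2, so |H| is a multiple of lcm(4, 2) = 4 and divides |G| = 32.
Closing under the operation: H = {e, r^4, r^8, r^12, r^3s, r^7s, r^11s, r^15s}, so |H| = 8.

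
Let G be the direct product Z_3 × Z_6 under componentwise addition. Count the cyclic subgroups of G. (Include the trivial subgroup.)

Each element a generates a cyclic subgroup ⟨a⟩; distinct elements may generate the same one (a cyclic group of order d has φ(d) generators).
Cyclic subgroups by order — order 1: 1; order 2: 1; order 3: 4; order 6: 4.
Total: 10.

10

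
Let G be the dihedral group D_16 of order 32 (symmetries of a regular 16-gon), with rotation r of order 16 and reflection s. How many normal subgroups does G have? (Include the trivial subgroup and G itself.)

G has 36 subgroups. Checking conjugation-invariance by order — order 1: 1/1 normal; order 2: 1/17 normal; order 4: 1/9 normal; order 8: 1/5 normal; order 16: 3/3 normal; order 32: 1/1 normal.
Total normal subgroups: 8.

8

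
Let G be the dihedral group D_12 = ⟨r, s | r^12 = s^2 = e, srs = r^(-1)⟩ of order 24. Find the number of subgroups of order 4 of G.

7

|G| = 24 and 4 | 24, so subgroups of order 4 are possible by Lagrange.
The subgroups of order 4 are: {e, r^6, r^4s, r^10s}; {e, r^6, r^5s, r^11s}; {e, r^6, r^2s, r^8s}; {e, r^3, r^6, r^9}; … (7 in all).
So G has 7 subgroups of order 4.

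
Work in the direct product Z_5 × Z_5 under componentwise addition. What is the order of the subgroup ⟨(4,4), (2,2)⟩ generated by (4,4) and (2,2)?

|⟨(4,4)⟩| = 5 and |⟨(2,2)⟩| = 5, so |H| is a multiple of lcm(5, 5) = 5 and divides |G| = 25.
Closing under the operation: H = {(0,0), (1,1), (2,2), (3,3), (4,4)}, so |H| = 5.

5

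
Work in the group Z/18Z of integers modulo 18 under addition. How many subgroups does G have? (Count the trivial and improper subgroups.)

6

Subgroups of the cyclic group Z/18Z correspond bijectively to divisors of 18.
Divisors of 18: 1, 2, 3, 6, 9, 18.
So Z/18Z has 6 subgroups.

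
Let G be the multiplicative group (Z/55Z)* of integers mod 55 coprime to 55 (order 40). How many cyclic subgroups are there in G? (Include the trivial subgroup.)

12

A cyclic subgroup of order d is generated by each of its φ(d) elements of order d, so the cyclic subgroups of order d number (#elements of order d)/φ(d).
Cyclic subgroups by order — order 1: 1; order 2: 3; order 4: 2; order 5: 1; order 10: 3; order 20: 2.
Total: 12.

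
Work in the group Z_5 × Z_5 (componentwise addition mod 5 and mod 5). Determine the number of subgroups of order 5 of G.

|G| = 25 and 5 | 25, so subgroups of order 5 are possible by Lagrange.
The subgroups of order 5 are: {(0,0), (0,1), (0,2), (0,3), (0,4)}; {(0,0), (1,0), (2,0), (3,0), (4,0)}; {(0,0), (1,1), (2,2), (3,3), (4,4)}; {(0,0), (1,2), (2,4), (3,1), (4,3)}; … (6 in all).
So G has 6 subgroups of order 5.

6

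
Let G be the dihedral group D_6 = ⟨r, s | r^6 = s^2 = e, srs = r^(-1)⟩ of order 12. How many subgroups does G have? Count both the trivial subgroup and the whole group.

16

|G| = 12, so by Lagrange every subgroup order divides 12. Divisors: 1, 2, 3, 4, 6, 12.
Subgroups by order — order 1: 1; order 2: 7; order 3: 1; order 4: 3; order 6: 3; order 12: 1.
Total: 1 + 7 + 1 + 3 + 3 + 1 = 16.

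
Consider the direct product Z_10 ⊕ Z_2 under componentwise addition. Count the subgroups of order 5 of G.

|G| = 20 and 5 | 20, so subgroups of order 5 are possible by Lagrange.
The subgroups of order 5 are: {(0,0), (2,0), (4,0), (6,0), (8,0)}.
So G has 1 subgroup of order 5.

1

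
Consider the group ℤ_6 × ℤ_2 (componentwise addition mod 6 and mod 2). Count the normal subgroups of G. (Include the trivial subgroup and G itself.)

10

G is abelian, so every subgroup is normal.
G has 10 subgroups in total, hence 10 normal subgroups.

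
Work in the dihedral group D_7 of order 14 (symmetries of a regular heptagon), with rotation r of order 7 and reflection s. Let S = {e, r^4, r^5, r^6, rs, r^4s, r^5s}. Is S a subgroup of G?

r^4 ∈ S but its inverse r^3 ∉ S, so S is not a subgroup.

No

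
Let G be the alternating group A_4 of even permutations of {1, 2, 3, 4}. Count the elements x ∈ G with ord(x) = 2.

The elements of order 2 are: (1 2)(3 4), (1 3)(2 4), (1 4)(2 3).
That's 3.

3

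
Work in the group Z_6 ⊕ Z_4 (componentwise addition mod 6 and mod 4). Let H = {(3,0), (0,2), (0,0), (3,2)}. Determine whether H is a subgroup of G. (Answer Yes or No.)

Yes

|H| = 4 divides |G| = 24, consistent with Lagrange.
H contains the identity, every element's inverse is in H, and H is closed under +: it is a subgroup.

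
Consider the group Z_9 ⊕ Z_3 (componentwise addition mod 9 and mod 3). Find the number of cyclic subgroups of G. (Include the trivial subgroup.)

8

A cyclic subgroup of order d is generated by each of its φ(d) elements of order d, so the cyclic subgroups of order d number (#elements of order d)/φ(d).
Cyclic subgroups by order — order 1: 1; order 3: 4; order 9: 3.
Total: 8.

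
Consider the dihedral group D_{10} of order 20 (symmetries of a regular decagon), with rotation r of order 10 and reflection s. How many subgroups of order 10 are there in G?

3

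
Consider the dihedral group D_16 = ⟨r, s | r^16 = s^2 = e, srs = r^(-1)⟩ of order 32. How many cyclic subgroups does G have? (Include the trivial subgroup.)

21

A cyclic subgroup of order d is generated by each of its φ(d) elements of order d, so the cyclic subgroups of order d number (#elements of order d)/φ(d).
Cyclic subgroups by order — order 1: 1; order 2: 17; order 4: 1; order 8: 1; order 16: 1.
Total: 21.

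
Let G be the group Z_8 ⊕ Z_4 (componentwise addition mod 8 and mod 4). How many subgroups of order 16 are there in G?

3

|G| = 32 and 16 | 32, so subgroups of order 16 are possible by Lagrange.
The subgroups of order 16 are: {(0,0), (0,1), (0,2), (0,3), (2,0), (2,1), (2,2), (2,3), (4,0), (4,1), (4,2), (4,3), (6,0), (6,1), (6,2), (6,3)}; {(0,0), (0,2), (1,0), (1,2), (2,0), (2,2), (3,0), (3,2), (4,0), (4,2), (5,0), (5,2), (6,0), (6,2), (7,0), (7,2)}; {(0,0), (0,2), (1,1), (1,3), (2,0), (2,2), (3,1), (3,3), (4,0), (4,2), (5,1), (5,3), (6,0), (6,2), (7,1), (7,3)}.
So G has 3 subgroups of order 16.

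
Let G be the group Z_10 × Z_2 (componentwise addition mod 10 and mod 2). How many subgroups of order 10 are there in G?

3

|G| = 20 and 10 | 20, so subgroups of order 10 are possible by Lagrange.
The subgroups of order 10 are: {(0,0), (0,1), (2,0), (2,1), (4,0), (4,1), (6,0), (6,1), (8,0), (8,1)}; {(0,0), (1,0), (2,0), (3,0), (4,0), (5,0), (6,0), (7,0), (8,0), (9,0)}; {(0,0), (1,1), (2,0), (3,1), (4,0), (5,1), (6,0), (7,1), (8,0), (9,1)}.
So G has 3 subgroups of order 10.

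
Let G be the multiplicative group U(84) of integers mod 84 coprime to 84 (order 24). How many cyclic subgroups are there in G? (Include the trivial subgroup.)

16

Each element a generates a cyclic subgroup ⟨a⟩; distinct elements may generate the same one (a cyclic group of order d has φ(d) generators).
Cyclic subgroups by order — order 1: 1; order 2: 7; order 3: 1; order 6: 7.
Total: 16.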